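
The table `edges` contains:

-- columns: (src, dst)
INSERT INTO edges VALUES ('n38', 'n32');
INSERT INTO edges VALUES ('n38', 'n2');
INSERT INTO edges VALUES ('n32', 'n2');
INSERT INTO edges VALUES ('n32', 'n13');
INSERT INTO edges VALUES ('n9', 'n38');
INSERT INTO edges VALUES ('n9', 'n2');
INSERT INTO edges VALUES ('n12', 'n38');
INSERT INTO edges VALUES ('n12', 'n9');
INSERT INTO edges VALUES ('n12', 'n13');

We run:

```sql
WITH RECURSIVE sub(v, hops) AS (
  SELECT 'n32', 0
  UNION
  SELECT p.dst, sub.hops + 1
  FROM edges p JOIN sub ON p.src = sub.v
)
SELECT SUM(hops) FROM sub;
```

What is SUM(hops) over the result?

2

Base: (n32, hops=0).
Iteration 1: edges from {n32} -> (n13, hops=1), (n2, hops=1).
Iteration 2: no outgoing edges from {n13,n2}; recursion stops.
SUM(hops) = 0 + 1 + 1 = 2.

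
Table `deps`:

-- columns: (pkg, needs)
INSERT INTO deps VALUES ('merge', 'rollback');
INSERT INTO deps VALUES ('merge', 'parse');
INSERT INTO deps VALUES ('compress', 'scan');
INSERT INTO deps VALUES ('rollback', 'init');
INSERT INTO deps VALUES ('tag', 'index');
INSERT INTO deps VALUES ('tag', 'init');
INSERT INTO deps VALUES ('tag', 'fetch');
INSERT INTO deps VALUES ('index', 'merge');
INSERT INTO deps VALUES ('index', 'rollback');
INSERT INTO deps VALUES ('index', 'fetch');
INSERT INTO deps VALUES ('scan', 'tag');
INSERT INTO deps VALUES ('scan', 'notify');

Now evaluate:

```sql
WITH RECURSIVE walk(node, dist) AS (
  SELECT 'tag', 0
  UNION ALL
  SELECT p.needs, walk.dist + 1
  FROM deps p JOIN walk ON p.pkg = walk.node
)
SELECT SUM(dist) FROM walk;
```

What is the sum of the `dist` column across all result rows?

22

Base: (tag, dist=0).
Iteration 1: edges from {tag} -> (fetch, dist=1), (index, dist=1), (init, dist=1).
Iteration 2: edges from {fetch,index,init} -> (fetch, dist=2), (merge, dist=2), (rollback, dist=2).
Iteration 3: edges from {fetch,merge,rollback} -> (init, dist=3), (parse, dist=3), (rollback, dist=3).
Iteration 4: edges from {init,parse,rollback} -> (init, dist=4).
Iteration 5: no outgoing edges from {init}; recursion stops.
SUM(dist) = 0 + 1 + 1 + 1 + 2 + 2 + 2 + 3 + 3 + 3 + 4 = 22.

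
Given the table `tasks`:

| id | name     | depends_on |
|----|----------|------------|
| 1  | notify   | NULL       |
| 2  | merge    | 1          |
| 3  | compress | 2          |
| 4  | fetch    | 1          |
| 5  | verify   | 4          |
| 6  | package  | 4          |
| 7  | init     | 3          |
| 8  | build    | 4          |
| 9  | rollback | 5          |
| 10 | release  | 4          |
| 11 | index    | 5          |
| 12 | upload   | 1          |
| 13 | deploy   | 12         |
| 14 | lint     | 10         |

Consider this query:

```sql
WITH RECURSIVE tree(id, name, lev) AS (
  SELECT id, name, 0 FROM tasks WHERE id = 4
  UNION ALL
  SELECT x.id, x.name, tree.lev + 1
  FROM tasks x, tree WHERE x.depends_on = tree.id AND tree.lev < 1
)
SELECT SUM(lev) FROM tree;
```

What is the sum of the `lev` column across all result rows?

Base: id=4 (fetch) at lev 0.
Iteration 1: rows with depends_on in {4} -> verify (id 5, lev 1), package (id 6, lev 1), build (id 8, lev 1), release (id 10, lev 1).
Iteration 2: lev < 1 fails for all current rows; recursion stops.
SUM(lev) = 0 + 1 + 1 + 1 + 1 = 4.

4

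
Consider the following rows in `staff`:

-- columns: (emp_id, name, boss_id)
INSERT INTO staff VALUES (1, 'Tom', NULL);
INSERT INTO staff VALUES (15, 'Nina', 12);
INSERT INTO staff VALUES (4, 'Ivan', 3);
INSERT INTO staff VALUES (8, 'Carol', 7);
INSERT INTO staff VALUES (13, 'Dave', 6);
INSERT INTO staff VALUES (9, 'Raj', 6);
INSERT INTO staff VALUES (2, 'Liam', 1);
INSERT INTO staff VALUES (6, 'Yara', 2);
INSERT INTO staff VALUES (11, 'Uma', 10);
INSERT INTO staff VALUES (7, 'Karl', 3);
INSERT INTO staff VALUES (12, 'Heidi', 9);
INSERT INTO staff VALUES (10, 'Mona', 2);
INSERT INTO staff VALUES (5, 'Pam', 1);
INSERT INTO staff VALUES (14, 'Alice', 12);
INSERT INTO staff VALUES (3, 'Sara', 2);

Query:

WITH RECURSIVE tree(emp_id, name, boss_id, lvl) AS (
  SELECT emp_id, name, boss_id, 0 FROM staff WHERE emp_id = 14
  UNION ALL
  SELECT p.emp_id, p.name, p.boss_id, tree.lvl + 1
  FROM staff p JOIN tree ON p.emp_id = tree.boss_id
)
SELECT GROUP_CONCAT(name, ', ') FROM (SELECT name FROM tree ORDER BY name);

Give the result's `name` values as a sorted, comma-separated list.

Base: emp_id=14 (Alice), boss_id=12, lvl 0.
Iteration 1: join on emp_id=12 -> Heidi (id 12, boss_id=9, lvl 1).
Iteration 2: join on emp_id=9 -> Raj (id 9, boss_id=6, lvl 2).
Iteration 3: join on emp_id=6 -> Yara (id 6, boss_id=2, lvl 3).
Iteration 4: join on emp_id=2 -> Liam (id 2, boss_id=1, lvl 4).
Iteration 5: join on emp_id=1 -> Tom (id 1, boss_id=NULL, lvl 5).
Iteration 6: boss_id is NULL; no match; recursion stops.

Alice, Heidi, Liam, Raj, Tom, Yara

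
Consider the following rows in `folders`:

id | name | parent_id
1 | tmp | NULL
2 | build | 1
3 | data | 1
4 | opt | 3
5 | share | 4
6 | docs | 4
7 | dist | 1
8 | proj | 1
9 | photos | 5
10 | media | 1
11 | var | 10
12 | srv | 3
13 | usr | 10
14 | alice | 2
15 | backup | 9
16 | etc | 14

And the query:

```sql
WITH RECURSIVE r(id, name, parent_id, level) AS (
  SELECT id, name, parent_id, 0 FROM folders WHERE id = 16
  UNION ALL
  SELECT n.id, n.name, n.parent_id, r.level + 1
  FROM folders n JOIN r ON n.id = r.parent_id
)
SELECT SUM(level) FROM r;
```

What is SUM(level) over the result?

Base: id=16 (etc), parent_id=14, level 0.
Iteration 1: join on id=14 -> alice (id 14, parent_id=2, level 1).
Iteration 2: join on id=2 -> build (id 2, parent_id=1, level 2).
Iteration 3: join on id=1 -> tmp (id 1, parent_id=NULL, level 3).
Iteration 4: parent_id is NULL; no match; recursion stops.
SUM(level) = 0 + 1 + 2 + 3 = 6.

6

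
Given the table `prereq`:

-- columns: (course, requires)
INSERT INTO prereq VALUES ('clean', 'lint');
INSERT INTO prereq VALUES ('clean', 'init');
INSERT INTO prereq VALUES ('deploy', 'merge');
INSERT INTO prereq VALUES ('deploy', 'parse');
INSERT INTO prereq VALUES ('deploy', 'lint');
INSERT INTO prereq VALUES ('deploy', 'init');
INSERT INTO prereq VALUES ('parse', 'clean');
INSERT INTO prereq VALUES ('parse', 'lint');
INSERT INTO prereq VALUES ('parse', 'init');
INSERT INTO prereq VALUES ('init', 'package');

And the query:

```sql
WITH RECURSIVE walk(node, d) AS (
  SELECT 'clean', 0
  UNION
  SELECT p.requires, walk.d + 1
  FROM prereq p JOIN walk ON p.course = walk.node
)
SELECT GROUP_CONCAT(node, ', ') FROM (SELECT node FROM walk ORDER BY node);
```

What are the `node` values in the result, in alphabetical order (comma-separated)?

Base: (clean, d=0).
Iteration 1: edges from {clean} -> (init, d=1), (lint, d=1).
Iteration 2: edges from {init,lint} -> (package, d=2).
Iteration 3: no outgoing edges from {package}; recursion stops.

clean, init, lint, package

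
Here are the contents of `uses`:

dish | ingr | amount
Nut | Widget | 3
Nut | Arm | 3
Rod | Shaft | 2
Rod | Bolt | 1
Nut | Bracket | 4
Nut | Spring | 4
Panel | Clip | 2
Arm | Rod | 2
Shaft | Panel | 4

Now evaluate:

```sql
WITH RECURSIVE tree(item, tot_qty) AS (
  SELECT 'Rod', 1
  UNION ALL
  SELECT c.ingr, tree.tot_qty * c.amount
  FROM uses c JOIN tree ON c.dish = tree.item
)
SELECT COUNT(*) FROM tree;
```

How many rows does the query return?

Base: (Rod, tot_qty=1).
Iteration 1: components of {Rod} -> Bolt = 1*1 = 1, Shaft = 1*2 = 2.
Iteration 2: components of {Bolt,Shaft} -> Panel = 2*4 = 8.
Iteration 3: components of {Panel} -> Clip = 8*2 = 16.
Iteration 4: no further components; recursion stops.
Total rows emitted: 5.

5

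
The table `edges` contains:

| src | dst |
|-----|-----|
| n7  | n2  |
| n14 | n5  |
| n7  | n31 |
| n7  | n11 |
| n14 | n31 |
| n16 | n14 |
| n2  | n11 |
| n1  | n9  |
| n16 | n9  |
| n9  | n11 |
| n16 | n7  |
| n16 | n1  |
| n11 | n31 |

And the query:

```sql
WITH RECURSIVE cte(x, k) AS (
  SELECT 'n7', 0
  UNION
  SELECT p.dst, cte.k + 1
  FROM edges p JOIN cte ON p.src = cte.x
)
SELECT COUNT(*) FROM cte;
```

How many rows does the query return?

Base: (n7, k=0).
Iteration 1: edges from {n7} -> (n11, k=1), (n2, k=1), (n31, k=1).
Iteration 2: edges from {n11,n2,n31} -> (n11, k=2), (n31, k=2).
Iteration 3: edges from {n11,n31} -> (n31, k=3).
Iteration 4: no outgoing edges from {n31}; recursion stops.
Total rows emitted: 7.

7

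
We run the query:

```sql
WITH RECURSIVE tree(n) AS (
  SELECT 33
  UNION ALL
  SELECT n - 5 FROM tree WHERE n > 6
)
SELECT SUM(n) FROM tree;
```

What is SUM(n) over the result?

126

Base: n=33.
Iteration 1: 33 > 6 holds -> n = 33 - 5 = 28.
Iteration 2: 28 > 6 holds -> n = 28 - 5 = 23.
Iteration 3: 23 > 6 holds -> n = 23 - 5 = 18.
Iteration 4: 18 > 6 holds -> n = 18 - 5 = 13.
Iteration 5: 13 > 6 holds -> n = 13 - 5 = 8.
Iteration 6: 8 > 6 holds -> n = 8 - 5 = 3.
Iteration 7: 3 > 6 fails; recursion stops.
SUM(n) = 33 + 28 + 23 + 18 + 13 + 8 + 3 = 126.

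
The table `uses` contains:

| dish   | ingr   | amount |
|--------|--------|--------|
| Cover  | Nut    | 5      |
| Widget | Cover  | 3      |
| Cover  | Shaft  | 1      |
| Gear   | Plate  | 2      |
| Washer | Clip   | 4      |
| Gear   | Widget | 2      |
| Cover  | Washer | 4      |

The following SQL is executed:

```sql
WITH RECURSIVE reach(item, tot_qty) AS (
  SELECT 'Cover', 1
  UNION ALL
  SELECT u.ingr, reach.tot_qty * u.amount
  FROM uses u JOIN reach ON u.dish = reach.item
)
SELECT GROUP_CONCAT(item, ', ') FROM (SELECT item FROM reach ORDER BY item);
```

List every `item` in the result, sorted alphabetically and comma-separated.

Base: (Cover, tot_qty=1).
Iteration 1: components of {Cover} -> Nut = 1*5 = 5, Shaft = 1*1 = 1, Washer = 1*4 = 4.
Iteration 2: components of {Nut,Shaft,Washer} -> Clip = 4*4 = 16.
Iteration 3: no further components; recursion stops.

Clip, Cover, Nut, Shaft, Washer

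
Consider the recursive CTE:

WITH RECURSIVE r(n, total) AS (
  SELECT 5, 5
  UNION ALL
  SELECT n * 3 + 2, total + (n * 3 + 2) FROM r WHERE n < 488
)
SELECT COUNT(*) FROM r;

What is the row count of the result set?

Base: n=5, total=5.
Iteration 1: 5 < 488 holds -> n = 5 * 3 + 2 = 17, total = 5 + 17 = 22.
Iteration 2: 17 < 488 holds -> n = 17 * 3 + 2 = 53, total = 22 + 53 = 75.
Iteration 3: 53 < 488 holds -> n = 53 * 3 + 2 = 161, total = 75 + 161 = 236.
Iteration 4: 161 < 488 holds -> n = 161 * 3 + 2 = 485, total = 236 + 485 = 721.
Iteration 5: 485 < 488 holds -> n = 485 * 3 + 2 = 1457, total = 721 + 1457 = 2178.
Iteration 6: 1457 < 488 fails; recursion stops.
Total rows emitted: 6.

6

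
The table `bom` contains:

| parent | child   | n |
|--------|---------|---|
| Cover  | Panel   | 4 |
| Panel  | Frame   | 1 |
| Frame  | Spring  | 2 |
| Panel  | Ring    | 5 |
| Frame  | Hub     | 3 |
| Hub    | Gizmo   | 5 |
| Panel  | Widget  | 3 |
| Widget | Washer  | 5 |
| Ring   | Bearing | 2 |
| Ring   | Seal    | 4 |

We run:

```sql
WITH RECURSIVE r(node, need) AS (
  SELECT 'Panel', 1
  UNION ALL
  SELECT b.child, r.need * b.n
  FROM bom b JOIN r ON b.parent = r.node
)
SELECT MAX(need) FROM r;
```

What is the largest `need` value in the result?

20

Base: (Panel, need=1).
Iteration 1: components of {Panel} -> Frame = 1*1 = 1, Ring = 1*5 = 5, Widget = 1*3 = 3.
Iteration 2: components of {Frame,Ring,Widget} -> Bearing = 5*2 = 10, Hub = 1*3 = 3, Seal = 5*4 = 20, Spring = 1*2 = 2, Washer = 3*5 = 15.
Iteration 3: components of {Bearing,Hub,Seal,Spring,Washer} -> Gizmo = 3*5 = 15.
Iteration 4: no further components; recursion stops.
need values: 1, 1, 5, 3, 2, 3, 10, 20, 15, 15; the maximum is 20.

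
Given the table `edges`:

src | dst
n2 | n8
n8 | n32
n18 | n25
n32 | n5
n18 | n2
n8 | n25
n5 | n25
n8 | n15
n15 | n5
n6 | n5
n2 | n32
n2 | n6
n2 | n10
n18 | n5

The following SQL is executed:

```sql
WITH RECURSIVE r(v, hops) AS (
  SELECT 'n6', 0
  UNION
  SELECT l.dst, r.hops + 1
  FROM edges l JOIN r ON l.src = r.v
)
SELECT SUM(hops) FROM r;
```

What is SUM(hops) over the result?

Base: (n6, hops=0).
Iteration 1: edges from {n6} -> (n5, hops=1).
Iteration 2: edges from {n5} -> (n25, hops=2).
Iteration 3: no outgoing edges from {n25}; recursion stops.
SUM(hops) = 0 + 1 + 2 = 3.

3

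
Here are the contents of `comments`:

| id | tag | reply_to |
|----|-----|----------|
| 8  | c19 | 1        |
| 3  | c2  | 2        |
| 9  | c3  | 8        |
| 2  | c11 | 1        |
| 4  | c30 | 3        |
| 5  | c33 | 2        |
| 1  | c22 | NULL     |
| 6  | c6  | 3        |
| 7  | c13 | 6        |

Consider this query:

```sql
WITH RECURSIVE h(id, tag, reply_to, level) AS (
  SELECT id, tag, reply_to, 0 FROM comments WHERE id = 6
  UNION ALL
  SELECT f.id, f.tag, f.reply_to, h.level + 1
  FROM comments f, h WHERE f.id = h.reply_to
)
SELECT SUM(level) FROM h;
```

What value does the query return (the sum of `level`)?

6

Base: id=6 (c6), reply_to=3, level 0.
Iteration 1: join on id=3 -> c2 (id 3, reply_to=2, level 1).
Iteration 2: join on id=2 -> c11 (id 2, reply_to=1, level 2).
Iteration 3: join on id=1 -> c22 (id 1, reply_to=NULL, level 3).
Iteration 4: reply_to is NULL; no match; recursion stops.
SUM(level) = 0 + 1 + 2 + 3 = 6.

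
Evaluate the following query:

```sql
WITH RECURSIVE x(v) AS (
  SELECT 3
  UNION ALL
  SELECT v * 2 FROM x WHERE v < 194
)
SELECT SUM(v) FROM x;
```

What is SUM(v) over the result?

765

Base: v=3.
Iteration 1: 3 < 194 holds -> v = 3 * 2 = 6.
Iteration 2: 6 < 194 holds -> v = 6 * 2 = 12.
Iteration 3: 12 < 194 holds -> v = 12 * 2 = 24.
Iteration 4: 24 < 194 holds -> v = 24 * 2 = 48.
Iteration 5: 48 < 194 holds -> v = 48 * 2 = 96.
Iteration 6: 96 < 194 holds -> v = 96 * 2 = 192.
Iteration 7: 192 < 194 holds -> v = 192 * 2 = 384.
Iteration 8: 384 < 194 fails; recursion stops.
SUM(v) = 3 + 6 + 12 + 24 + 48 + 96 + 192 + 384 = 765.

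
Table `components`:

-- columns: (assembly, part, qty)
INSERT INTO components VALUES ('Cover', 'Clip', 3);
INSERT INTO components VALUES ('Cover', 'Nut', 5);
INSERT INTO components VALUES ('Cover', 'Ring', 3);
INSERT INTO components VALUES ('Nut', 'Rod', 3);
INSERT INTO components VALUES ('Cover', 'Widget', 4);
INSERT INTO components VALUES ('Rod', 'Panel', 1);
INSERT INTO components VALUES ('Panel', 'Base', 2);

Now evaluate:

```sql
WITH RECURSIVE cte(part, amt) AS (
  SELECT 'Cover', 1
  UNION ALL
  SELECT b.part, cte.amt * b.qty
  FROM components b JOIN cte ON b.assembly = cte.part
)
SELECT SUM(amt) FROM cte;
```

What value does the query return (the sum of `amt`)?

Base: (Cover, amt=1).
Iteration 1: components of {Cover} -> Clip = 1*3 = 3, Nut = 1*5 = 5, Ring = 1*3 = 3, Widget = 1*4 = 4.
Iteration 2: components of {Clip,Nut,Ring,Widget} -> Rod = 5*3 = 15.
Iteration 3: components of {Rod} -> Panel = 15*1 = 15.
Iteration 4: components of {Panel} -> Base = 15*2 = 30.
Iteration 5: no further components; recursion stops.
SUM(amt) = 1 + 3 + 5 + 3 + 4 + 15 + 15 + 30 = 76.

76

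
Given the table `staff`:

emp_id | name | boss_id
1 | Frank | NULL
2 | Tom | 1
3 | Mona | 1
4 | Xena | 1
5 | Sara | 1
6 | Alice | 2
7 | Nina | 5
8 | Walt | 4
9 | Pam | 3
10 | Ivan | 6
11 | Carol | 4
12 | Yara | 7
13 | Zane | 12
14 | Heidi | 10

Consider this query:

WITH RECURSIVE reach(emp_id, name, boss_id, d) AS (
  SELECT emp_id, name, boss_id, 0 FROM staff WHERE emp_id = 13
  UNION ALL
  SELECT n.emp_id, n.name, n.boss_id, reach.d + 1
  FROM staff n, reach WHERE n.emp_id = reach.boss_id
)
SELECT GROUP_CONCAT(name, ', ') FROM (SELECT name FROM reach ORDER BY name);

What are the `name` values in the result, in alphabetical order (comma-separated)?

Base: emp_id=13 (Zane), boss_id=12, d 0.
Iteration 1: join on emp_id=12 -> Yara (id 12, boss_id=7, d 1).
Iteration 2: join on emp_id=7 -> Nina (id 7, boss_id=5, d 2).
Iteration 3: join on emp_id=5 -> Sara (id 5, boss_id=1, d 3).
Iteration 4: join on emp_id=1 -> Frank (id 1, boss_id=NULL, d 4).
Iteration 5: boss_id is NULL; no match; recursion stops.

Frank, Nina, Sara, Yara, Zane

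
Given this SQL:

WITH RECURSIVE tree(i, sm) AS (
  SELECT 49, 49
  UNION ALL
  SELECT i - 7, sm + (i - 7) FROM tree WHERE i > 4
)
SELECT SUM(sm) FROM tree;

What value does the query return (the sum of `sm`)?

Base: i=49, sm=49.
Iteration 1: 49 > 4 holds -> i = 49 - 7 = 42, sm = 49 + 42 = 91.
Iteration 2: 42 > 4 holds -> i = 42 - 7 = 35, sm = 91 + 35 = 126.
Iteration 3: 35 > 4 holds -> i = 35 - 7 = 28, sm = 126 + 28 = 154.
Iteration 4: 28 > 4 holds -> i = 28 - 7 = 21, sm = 154 + 21 = 175.
Iteration 5: 21 > 4 holds -> i = 21 - 7 = 14, sm = 175 + 14 = 189.
Iteration 6: 14 > 4 holds -> i = 14 - 7 = 7, sm = 189 + 7 = 196.
Iteration 7: 7 > 4 holds -> i = 7 - 7 = 0, sm = 196 + 0 = 196.
Iteration 8: 0 > 4 fails; recursion stops.
SUM(sm) = 49 + 91 + 126 + 154 + 175 + 189 + 196 + 196 = 1176.

1176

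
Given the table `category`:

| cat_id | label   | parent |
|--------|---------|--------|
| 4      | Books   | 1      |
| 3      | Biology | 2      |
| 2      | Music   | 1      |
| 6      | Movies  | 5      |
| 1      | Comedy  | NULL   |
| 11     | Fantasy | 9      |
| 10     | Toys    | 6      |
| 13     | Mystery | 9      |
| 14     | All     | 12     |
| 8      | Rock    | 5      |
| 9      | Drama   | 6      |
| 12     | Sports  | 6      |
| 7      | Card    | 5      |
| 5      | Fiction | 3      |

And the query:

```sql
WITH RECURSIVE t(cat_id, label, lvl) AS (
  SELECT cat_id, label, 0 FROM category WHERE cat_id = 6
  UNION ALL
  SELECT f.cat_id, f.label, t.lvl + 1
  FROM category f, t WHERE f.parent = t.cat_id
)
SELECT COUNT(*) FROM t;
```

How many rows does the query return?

7

Base: cat_id=6 (Movies) at lvl 0.
Iteration 1: rows with parent in {6} -> Drama (id 9, lvl 1), Toys (id 10, lvl 1), Sports (id 12, lvl 1).
Iteration 2: rows with parent in {9,10,12} -> Fantasy (id 11, lvl 2), Mystery (id 13, lvl 2), All (id 14, lvl 2).
Iteration 3: no rows with parent in {11,13,14}; recursion stops.
Total rows emitted: 7.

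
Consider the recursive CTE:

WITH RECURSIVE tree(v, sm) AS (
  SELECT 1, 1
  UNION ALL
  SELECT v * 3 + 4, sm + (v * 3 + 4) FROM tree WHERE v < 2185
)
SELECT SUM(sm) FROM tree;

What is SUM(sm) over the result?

Base: v=1, sm=1.
Iteration 1: 1 < 2185 holds -> v = 1 * 3 + 4 = 7, sm = 1 + 7 = 8.
Iteration 2: 7 < 2185 holds -> v = 7 * 3 + 4 = 25, sm = 8 + 25 = 33.
Iteration 3: 25 < 2185 holds -> v = 25 * 3 + 4 = 79, sm = 33 + 79 = 112.
Iteration 4: 79 < 2185 holds -> v = 79 * 3 + 4 = 241, sm = 112 + 241 = 353.
Iteration 5: 241 < 2185 holds -> v = 241 * 3 + 4 = 727, sm = 353 + 727 = 1080.
Iteration 6: 727 < 2185 holds -> v = 727 * 3 + 4 = 2185, sm = 1080 + 2185 = 3265.
Iteration 7: 2185 < 2185 fails; recursion stops.
SUM(sm) = 1 + 8 + 33 + 112 + 353 + 1080 + 3265 = 4852.

4852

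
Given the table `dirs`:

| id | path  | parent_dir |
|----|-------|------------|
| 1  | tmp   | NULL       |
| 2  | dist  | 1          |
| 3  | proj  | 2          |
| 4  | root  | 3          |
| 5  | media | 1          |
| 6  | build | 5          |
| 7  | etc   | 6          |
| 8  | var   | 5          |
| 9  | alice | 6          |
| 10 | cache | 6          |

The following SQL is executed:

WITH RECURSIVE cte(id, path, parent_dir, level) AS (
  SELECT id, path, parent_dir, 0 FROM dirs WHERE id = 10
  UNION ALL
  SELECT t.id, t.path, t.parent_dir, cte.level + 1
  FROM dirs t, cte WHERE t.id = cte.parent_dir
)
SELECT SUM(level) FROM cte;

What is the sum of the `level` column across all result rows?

6

Base: id=10 (cache), parent_dir=6, level 0.
Iteration 1: join on id=6 -> build (id 6, parent_dir=5, level 1).
Iteration 2: join on id=5 -> media (id 5, parent_dir=1, level 2).
Iteration 3: join on id=1 -> tmp (id 1, parent_dir=NULL, level 3).
Iteration 4: parent_dir is NULL; no match; recursion stops.
SUM(level) = 0 + 1 + 2 + 3 = 6.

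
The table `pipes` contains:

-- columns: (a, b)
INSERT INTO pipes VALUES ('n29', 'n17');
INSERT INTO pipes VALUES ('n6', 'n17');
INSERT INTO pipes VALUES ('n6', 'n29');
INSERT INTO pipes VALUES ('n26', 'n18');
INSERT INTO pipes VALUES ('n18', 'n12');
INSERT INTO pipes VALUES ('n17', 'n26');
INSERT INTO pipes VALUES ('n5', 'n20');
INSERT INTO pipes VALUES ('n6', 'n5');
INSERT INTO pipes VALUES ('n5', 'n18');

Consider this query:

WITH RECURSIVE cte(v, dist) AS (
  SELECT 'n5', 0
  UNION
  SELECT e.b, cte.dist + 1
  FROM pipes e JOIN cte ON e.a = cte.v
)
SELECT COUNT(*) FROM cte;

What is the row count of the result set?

Base: (n5, dist=0).
Iteration 1: edges from {n5} -> (n18, dist=1), (n20, dist=1).
Iteration 2: edges from {n18,n20} -> (n12, dist=2).
Iteration 3: no outgoing edges from {n12}; recursion stops.
Total rows emitted: 4.

4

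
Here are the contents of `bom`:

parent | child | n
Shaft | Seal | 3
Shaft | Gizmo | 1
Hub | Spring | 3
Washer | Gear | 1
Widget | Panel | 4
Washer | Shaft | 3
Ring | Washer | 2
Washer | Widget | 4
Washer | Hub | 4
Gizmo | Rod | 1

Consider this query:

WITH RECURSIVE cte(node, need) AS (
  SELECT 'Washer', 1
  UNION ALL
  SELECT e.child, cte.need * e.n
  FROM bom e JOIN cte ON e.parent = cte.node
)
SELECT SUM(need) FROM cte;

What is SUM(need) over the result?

Base: (Washer, need=1).
Iteration 1: components of {Washer} -> Gear = 1*1 = 1, Hub = 1*4 = 4, Shaft = 1*3 = 3, Widget = 1*4 = 4.
Iteration 2: components of {Gear,Hub,Shaft,Widget} -> Gizmo = 3*1 = 3, Panel = 4*4 = 16, Seal = 3*3 = 9, Spring = 4*3 = 12.
Iteration 3: components of {Gizmo,Panel,Seal,Spring} -> Rod = 3*1 = 3.
Iteration 4: no further components; recursion stops.
SUM(need) = 1 + 4 + 3 + 4 + 1 + 12 + 9 + 3 + 16 + 3 = 56.

56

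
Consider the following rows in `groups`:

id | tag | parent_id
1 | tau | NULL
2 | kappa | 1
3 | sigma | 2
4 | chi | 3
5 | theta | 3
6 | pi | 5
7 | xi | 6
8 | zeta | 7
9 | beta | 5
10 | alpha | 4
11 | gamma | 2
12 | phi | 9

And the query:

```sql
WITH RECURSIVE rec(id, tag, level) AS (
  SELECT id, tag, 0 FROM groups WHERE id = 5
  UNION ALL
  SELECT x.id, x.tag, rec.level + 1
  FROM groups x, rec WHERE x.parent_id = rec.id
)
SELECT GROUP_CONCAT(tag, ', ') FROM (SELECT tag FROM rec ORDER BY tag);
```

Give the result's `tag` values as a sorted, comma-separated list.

Base: id=5 (theta) at level 0.
Iteration 1: rows with parent_id in {5} -> pi (id 6, level 1), beta (id 9, level 1).
Iteration 2: rows with parent_id in {6,9} -> xi (id 7, level 2), phi (id 12, level 2).
Iteration 3: rows with parent_id in {7,12} -> zeta (id 8, level 3).
Iteration 4: no rows with parent_id in {8}; recursion stops.

beta, phi, pi, theta, xi, zeta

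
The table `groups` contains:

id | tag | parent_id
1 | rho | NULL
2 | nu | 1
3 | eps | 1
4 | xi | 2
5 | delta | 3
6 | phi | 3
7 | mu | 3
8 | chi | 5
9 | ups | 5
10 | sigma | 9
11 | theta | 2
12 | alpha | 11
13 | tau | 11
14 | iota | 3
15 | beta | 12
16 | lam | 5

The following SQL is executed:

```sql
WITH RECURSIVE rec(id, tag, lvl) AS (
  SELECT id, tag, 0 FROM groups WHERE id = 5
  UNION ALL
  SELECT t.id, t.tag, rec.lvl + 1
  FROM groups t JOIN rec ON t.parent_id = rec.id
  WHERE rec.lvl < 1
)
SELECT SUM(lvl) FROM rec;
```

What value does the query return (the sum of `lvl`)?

3

Base: id=5 (delta) at lvl 0.
Iteration 1: rows with parent_id in {5} -> chi (id 8, lvl 1), ups (id 9, lvl 1), lam (id 16, lvl 1).
Iteration 2: lvl < 1 fails for all current rows; recursion stops.
SUM(lvl) = 0 + 1 + 1 + 1 = 3.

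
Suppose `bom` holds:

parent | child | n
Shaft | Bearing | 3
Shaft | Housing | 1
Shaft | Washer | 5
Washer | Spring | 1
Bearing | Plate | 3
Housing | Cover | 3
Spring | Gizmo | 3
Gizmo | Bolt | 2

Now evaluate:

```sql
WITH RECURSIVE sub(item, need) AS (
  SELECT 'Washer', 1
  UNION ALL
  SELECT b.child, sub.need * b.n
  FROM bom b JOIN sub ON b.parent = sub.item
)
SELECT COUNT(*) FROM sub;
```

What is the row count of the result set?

4

Base: (Washer, need=1).
Iteration 1: components of {Washer} -> Spring = 1*1 = 1.
Iteration 2: components of {Spring} -> Gizmo = 1*3 = 3.
Iteration 3: components of {Gizmo} -> Bolt = 3*2 = 6.
Iteration 4: no further components; recursion stops.
Total rows emitted: 4.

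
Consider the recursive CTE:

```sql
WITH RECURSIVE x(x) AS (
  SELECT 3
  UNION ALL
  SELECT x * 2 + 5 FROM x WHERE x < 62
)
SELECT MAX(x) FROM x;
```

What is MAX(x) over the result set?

Base: x=3.
Iteration 1: 3 < 62 holds -> x = 3 * 2 + 5 = 11.
Iteration 2: 11 < 62 holds -> x = 11 * 2 + 5 = 27.
Iteration 3: 27 < 62 holds -> x = 27 * 2 + 5 = 59.
Iteration 4: 59 < 62 holds -> x = 59 * 2 + 5 = 123.
Iteration 5: 123 < 62 fails; recursion stops.
x values: 3, 11, 27, 59, 123; the maximum is 123.

123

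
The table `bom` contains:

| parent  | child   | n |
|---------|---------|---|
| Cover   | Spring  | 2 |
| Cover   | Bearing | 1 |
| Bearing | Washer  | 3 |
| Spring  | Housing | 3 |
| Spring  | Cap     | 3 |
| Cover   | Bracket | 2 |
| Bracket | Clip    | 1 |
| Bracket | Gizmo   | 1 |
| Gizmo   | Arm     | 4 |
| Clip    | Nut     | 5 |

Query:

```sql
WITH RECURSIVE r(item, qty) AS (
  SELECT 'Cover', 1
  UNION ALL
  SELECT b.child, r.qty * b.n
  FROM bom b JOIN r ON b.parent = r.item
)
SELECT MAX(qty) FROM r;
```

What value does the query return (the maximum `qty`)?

Base: (Cover, qty=1).
Iteration 1: components of {Cover} -> Bearing = 1*1 = 1, Bracket = 1*2 = 2, Spring = 1*2 = 2.
Iteration 2: components of {Bearing,Bracket,Spring} -> Cap = 2*3 = 6, Clip = 2*1 = 2, Gizmo = 2*1 = 2, Housing = 2*3 = 6, Washer = 1*3 = 3.
Iteration 3: components of {Cap,Clip,Gizmo,Housing,Washer} -> Arm = 2*4 = 8, Nut = 2*5 = 10.
Iteration 4: no further components; recursion stops.
qty values: 1, 2, 1, 2, 6, 6, 3, 2, 2, 10, 8; the maximum is 10.

10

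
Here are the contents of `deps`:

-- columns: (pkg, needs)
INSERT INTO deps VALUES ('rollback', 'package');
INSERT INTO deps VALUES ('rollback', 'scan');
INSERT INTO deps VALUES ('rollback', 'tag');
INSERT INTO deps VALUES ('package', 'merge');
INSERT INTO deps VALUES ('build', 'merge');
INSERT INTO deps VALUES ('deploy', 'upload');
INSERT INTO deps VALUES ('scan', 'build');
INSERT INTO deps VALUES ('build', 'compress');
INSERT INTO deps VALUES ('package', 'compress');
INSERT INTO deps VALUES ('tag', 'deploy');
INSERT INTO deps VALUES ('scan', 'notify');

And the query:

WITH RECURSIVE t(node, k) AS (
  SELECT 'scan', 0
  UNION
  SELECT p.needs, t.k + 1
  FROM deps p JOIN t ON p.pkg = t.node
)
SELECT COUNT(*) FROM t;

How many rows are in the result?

Base: (scan, k=0).
Iteration 1: edges from {scan} -> (build, k=1), (notify, k=1).
Iteration 2: edges from {build,notify} -> (compress, k=2), (merge, k=2).
Iteration 3: no outgoing edges from {compress,merge}; recursion stops.
Total rows emitted: 5.

5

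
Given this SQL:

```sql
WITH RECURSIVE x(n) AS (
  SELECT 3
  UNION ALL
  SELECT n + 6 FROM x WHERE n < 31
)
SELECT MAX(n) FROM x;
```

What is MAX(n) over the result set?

33

Base: n=3.
Iteration 1: 3 < 31 holds -> n = 3 + 6 = 9.
Iteration 2: 9 < 31 holds -> n = 9 + 6 = 15.
Iteration 3: 15 < 31 holds -> n = 15 + 6 = 21.
Iteration 4: 21 < 31 holds -> n = 21 + 6 = 27.
Iteration 5: 27 < 31 holds -> n = 27 + 6 = 33.
Iteration 6: 33 < 31 fails; recursion stops.
n values: 3, 9, 15, 21, 27, 33; the maximum is 33.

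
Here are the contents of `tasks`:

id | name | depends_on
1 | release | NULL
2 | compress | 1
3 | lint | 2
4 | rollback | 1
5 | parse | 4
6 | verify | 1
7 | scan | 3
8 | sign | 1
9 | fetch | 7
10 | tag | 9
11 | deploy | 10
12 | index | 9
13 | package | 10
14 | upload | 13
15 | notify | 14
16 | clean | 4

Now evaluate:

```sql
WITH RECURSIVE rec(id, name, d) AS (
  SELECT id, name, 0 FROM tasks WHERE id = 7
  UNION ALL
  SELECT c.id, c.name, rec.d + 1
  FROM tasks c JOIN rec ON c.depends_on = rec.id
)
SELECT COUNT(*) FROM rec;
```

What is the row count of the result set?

Base: id=7 (scan) at d 0.
Iteration 1: rows with depends_on in {7} -> fetch (id 9, d 1).
Iteration 2: rows with depends_on in {9} -> tag (id 10, d 2), index (id 12, d 2).
Iteration 3: rows with depends_on in {10,12} -> deploy (id 11, d 3), package (id 13, d 3).
Iteration 4: rows with depends_on in {11,13} -> upload (id 14, d 4).
Iteration 5: rows with depends_on in {14} -> notify (id 15, d 5).
Iteration 6: no rows with depends_on in {15}; recursion stops.
Total rows emitted: 8.

8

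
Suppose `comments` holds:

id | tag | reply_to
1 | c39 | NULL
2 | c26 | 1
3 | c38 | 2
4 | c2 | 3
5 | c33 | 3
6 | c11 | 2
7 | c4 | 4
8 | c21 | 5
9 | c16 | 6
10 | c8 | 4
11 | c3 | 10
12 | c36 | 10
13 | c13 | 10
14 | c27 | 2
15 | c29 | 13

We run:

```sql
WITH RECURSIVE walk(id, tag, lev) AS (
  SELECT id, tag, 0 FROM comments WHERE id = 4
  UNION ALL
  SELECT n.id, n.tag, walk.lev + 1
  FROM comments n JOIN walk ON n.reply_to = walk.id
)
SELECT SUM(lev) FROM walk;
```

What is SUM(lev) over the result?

Base: id=4 (c2) at lev 0.
Iteration 1: rows with reply_to in {4} -> c4 (id 7, lev 1), c8 (id 10, lev 1).
Iteration 2: rows with reply_to in {7,10} -> c3 (id 11, lev 2), c36 (id 12, lev 2), c13 (id 13, lev 2).
Iteration 3: rows with reply_to in {11,12,13} -> c29 (id 15, lev 3).
Iteration 4: no rows with reply_to in {15}; recursion stops.
SUM(lev) = 0 + 1 + 1 + 2 + 2 + 2 + 3 = 11.

11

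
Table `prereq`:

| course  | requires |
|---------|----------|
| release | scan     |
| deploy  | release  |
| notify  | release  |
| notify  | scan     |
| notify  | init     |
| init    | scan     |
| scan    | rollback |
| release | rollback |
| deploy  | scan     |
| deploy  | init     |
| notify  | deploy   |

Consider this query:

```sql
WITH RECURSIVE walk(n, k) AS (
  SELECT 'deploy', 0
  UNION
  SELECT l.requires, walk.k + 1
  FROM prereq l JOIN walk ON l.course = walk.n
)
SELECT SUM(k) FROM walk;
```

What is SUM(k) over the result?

10

Base: (deploy, k=0).
Iteration 1: edges from {deploy} -> (init, k=1), (release, k=1), (scan, k=1).
Iteration 2: edges from {init,release,scan} -> (rollback, k=2), (scan, k=2). [UNION drops 2 duplicate row(s)]
Iteration 3: edges from {rollback,scan} -> (rollback, k=3).
Iteration 4: no outgoing edges from {rollback}; recursion stops.
SUM(k) = 0 + 1 + 1 + 1 + 2 + 2 + 3 = 10.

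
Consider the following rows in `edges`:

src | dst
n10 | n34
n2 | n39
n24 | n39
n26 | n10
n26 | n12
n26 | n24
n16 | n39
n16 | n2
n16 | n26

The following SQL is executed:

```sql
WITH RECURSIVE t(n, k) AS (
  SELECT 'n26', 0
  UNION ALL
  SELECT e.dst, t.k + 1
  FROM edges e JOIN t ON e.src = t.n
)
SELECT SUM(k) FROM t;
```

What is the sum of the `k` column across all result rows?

Base: (n26, k=0).
Iteration 1: edges from {n26} -> (n10, k=1), (n12, k=1), (n24, k=1).
Iteration 2: edges from {n10,n12,n24} -> (n34, k=2), (n39, k=2).
Iteration 3: no outgoing edges from {n34,n39}; recursion stops.
SUM(k) = 0 + 1 + 1 + 1 + 2 + 2 = 7.

7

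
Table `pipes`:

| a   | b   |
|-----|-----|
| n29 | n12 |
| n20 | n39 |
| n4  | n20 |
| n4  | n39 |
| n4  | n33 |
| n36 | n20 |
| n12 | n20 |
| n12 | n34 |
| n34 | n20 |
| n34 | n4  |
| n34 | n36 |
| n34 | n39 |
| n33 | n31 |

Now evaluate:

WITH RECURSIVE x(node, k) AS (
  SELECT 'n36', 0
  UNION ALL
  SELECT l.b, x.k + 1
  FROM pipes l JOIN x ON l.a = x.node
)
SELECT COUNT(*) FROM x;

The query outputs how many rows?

3

Base: (n36, k=0).
Iteration 1: edges from {n36} -> (n20, k=1).
Iteration 2: edges from {n20} -> (n39, k=2).
Iteration 3: no outgoing edges from {n39}; recursion stops.
Total rows emitted: 3.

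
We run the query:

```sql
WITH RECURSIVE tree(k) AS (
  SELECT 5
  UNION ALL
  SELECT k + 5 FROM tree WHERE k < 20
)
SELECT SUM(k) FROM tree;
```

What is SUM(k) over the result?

Base: k=5.
Iteration 1: 5 < 20 holds -> k = 5 + 5 = 10.
Iteration 2: 10 < 20 holds -> k = 10 + 5 = 15.
Iteration 3: 15 < 20 holds -> k = 15 + 5 = 20.
Iteration 4: 20 < 20 fails; recursion stops.
SUM(k) = 5 + 10 + 15 + 20 = 50.

50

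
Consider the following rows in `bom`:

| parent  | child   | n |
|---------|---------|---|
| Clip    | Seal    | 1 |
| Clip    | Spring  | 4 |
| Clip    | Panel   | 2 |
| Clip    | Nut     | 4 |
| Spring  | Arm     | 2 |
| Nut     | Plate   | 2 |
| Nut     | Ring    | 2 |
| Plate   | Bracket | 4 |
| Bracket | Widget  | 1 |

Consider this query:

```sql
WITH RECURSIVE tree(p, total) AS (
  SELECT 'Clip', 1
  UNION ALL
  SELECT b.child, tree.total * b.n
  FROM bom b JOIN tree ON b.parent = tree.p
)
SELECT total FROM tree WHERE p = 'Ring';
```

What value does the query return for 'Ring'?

Base: (Clip, total=1).
Iteration 1: components of {Clip} -> Nut = 1*4 = 4, Panel = 1*2 = 2, Seal = 1*1 = 1, Spring = 1*4 = 4.
Iteration 2: components of {Nut,Panel,Seal,Spring} -> Arm = 4*2 = 8, Plate = 4*2 = 8, Ring = 4*2 = 8.
Iteration 3: components of {Arm,Plate,Ring} -> Bracket = 8*4 = 32.
Iteration 4: components of {Bracket} -> Widget = 32*1 = 32.
Iteration 5: no further components; recursion stops.

8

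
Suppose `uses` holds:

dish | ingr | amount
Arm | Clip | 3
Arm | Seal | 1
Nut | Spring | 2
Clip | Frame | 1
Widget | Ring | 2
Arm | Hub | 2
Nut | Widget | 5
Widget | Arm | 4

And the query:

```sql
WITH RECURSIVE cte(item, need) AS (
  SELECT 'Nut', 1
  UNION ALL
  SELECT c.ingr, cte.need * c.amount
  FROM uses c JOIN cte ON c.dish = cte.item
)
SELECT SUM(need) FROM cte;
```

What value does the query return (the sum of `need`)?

Base: (Nut, need=1).
Iteration 1: components of {Nut} -> Spring = 1*2 = 2, Widget = 1*5 = 5.
Iteration 2: components of {Spring,Widget} -> Arm = 5*4 = 20, Ring = 5*2 = 10.
Iteration 3: components of {Arm,Ring} -> Clip = 20*3 = 60, Hub = 20*2 = 40, Seal = 20*1 = 20.
Iteration 4: components of {Clip,Hub,Seal} -> Frame = 60*1 = 60.
Iteration 5: no further components; recursion stops.
SUM(need) = 1 + 5 + 2 + 10 + 20 + 40 + 60 + 20 + 60 = 218.

218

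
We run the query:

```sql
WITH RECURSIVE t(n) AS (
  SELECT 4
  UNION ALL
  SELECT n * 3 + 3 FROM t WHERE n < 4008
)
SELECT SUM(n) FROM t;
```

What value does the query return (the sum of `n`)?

6001

Base: n=4.
Iteration 1: 4 < 4008 holds -> n = 4 * 3 + 3 = 15.
Iteration 2: 15 < 4008 holds -> n = 15 * 3 + 3 = 48.
Iteration 3: 48 < 4008 holds -> n = 48 * 3 + 3 = 147.
Iteration 4: 147 < 4008 holds -> n = 147 * 3 + 3 = 444.
Iteration 5: 444 < 4008 holds -> n = 444 * 3 + 3 = 1335.
Iteration 6: 1335 < 4008 holds -> n = 1335 * 3 + 3 = 4008.
Iteration 7: 4008 < 4008 fails; recursion stops.
SUM(n) = 4 + 15 + 48 + 147 + 444 + 1335 + 4008 = 6001.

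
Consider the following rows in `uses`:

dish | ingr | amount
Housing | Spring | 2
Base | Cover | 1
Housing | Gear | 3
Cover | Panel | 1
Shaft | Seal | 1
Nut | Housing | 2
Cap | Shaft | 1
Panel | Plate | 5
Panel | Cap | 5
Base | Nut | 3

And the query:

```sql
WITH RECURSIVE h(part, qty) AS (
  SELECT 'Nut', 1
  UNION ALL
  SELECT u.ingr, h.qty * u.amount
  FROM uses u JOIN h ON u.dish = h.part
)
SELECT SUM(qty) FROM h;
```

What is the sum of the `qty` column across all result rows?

Base: (Nut, qty=1).
Iteration 1: components of {Nut} -> Housing = 1*2 = 2.
Iteration 2: components of {Housing} -> Gear = 2*3 = 6, Spring = 2*2 = 4.
Iteration 3: no further components; recursion stops.
SUM(qty) = 1 + 2 + 6 + 4 = 13.

13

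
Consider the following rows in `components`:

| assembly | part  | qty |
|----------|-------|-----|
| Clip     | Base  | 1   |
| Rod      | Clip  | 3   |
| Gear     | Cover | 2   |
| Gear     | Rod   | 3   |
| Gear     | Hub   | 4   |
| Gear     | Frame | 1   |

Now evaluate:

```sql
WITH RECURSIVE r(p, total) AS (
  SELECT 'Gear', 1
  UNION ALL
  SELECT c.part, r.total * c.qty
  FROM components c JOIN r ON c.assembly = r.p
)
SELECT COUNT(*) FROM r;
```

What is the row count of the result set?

7

Base: (Gear, total=1).
Iteration 1: components of {Gear} -> Cover = 1*2 = 2, Frame = 1*1 = 1, Hub = 1*4 = 4, Rod = 1*3 = 3.
Iteration 2: components of {Cover,Frame,Hub,Rod} -> Clip = 3*3 = 9.
Iteration 3: components of {Clip} -> Base = 9*1 = 9.
Iteration 4: no further components; recursion stops.
Total rows emitted: 7.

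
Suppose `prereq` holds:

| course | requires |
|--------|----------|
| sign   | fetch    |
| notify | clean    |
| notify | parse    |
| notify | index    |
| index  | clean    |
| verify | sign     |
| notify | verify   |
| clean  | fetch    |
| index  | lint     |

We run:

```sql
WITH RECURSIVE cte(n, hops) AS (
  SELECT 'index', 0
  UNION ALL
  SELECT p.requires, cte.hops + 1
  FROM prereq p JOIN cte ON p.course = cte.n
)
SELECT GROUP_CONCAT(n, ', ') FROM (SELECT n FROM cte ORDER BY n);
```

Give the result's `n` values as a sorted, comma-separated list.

clean, fetch, index, lint

Base: (index, hops=0).
Iteration 1: edges from {index} -> (clean, hops=1), (lint, hops=1).
Iteration 2: edges from {clean,lint} -> (fetch, hops=2).
Iteration 3: no outgoing edges from {fetch}; recursion stops.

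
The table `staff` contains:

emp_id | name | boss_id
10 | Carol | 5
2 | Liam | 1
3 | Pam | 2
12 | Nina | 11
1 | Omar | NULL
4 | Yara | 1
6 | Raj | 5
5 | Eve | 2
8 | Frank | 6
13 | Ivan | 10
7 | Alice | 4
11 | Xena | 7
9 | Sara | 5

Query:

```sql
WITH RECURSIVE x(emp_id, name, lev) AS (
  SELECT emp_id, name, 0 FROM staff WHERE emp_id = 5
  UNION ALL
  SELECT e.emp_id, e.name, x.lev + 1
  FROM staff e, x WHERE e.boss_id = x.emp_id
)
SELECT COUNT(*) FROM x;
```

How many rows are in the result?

Base: emp_id=5 (Eve) at lev 0.
Iteration 1: rows with boss_id in {5} -> Raj (id 6, lev 1), Sara (id 9, lev 1), Carol (id 10, lev 1).
Iteration 2: rows with boss_id in {6,9,10} -> Frank (id 8, lev 2), Ivan (id 13, lev 2).
Iteration 3: no rows with boss_id in {8,13}; recursion stops.
Total rows emitted: 6.

6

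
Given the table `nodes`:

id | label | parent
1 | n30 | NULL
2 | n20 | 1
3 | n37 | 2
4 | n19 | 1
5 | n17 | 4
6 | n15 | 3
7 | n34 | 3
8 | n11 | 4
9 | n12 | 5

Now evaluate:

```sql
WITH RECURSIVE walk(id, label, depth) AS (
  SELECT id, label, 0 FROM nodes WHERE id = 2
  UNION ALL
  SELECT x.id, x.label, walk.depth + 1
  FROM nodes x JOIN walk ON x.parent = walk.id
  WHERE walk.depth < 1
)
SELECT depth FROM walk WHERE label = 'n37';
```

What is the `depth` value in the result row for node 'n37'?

1

Base: id=2 (n20) at depth 0.
Iteration 1: rows with parent in {2} -> n37 (id 3, depth 1).
Iteration 2: depth < 1 fails for all current rows; recursion stops.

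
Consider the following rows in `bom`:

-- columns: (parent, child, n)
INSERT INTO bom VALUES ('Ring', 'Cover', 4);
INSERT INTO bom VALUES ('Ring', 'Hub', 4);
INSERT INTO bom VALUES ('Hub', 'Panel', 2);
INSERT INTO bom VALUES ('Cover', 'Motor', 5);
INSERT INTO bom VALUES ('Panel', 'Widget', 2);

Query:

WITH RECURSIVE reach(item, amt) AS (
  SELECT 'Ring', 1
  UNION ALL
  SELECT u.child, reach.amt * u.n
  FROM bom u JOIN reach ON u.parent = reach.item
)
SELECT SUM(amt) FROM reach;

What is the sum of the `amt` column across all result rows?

53

Base: (Ring, amt=1).
Iteration 1: components of {Ring} -> Cover = 1*4 = 4, Hub = 1*4 = 4.
Iteration 2: components of {Cover,Hub} -> Motor = 4*5 = 20, Panel = 4*2 = 8.
Iteration 3: components of {Motor,Panel} -> Widget = 8*2 = 16.
Iteration 4: no further components; recursion stops.
SUM(amt) = 1 + 4 + 4 + 20 + 8 + 16 = 53.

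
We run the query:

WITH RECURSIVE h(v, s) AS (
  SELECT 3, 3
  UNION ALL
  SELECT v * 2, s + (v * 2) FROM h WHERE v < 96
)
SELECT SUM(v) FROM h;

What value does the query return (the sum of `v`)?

Base: v=3, s=3.
Iteration 1: 3 < 96 holds -> v = 3 * 2 = 6, s = 3 + 6 = 9.
Iteration 2: 6 < 96 holds -> v = 6 * 2 = 12, s = 9 + 12 = 21.
Iteration 3: 12 < 96 holds -> v = 12 * 2 = 24, s = 21 + 24 = 45.
Iteration 4: 24 < 96 holds -> v = 24 * 2 = 48, s = 45 + 48 = 93.
Iteration 5: 48 < 96 holds -> v = 48 * 2 = 96, s = 93 + 96 = 189.
Iteration 6: 96 < 96 fails; recursion stops.
SUM(v) = 3 + 6 + 12 + 24 + 48 + 96 = 189.

189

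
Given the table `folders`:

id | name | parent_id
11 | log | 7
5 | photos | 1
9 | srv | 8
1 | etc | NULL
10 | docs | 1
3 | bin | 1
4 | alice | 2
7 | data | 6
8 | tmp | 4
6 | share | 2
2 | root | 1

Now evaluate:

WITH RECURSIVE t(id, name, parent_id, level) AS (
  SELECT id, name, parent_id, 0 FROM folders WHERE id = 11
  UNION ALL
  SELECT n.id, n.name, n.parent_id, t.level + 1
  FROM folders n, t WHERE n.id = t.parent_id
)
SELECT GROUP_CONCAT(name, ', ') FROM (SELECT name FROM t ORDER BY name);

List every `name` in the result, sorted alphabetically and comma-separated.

Base: id=11 (log), parent_id=7, level 0.
Iteration 1: join on id=7 -> data (id 7, parent_id=6, level 1).
Iteration 2: join on id=6 -> share (id 6, parent_id=2, level 2).
Iteration 3: join on id=2 -> root (id 2, parent_id=1, level 3).
Iteration 4: join on id=1 -> etc (id 1, parent_id=NULL, level 4).
Iteration 5: parent_id is NULL; no match; recursion stops.

data, etc, log, root, share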